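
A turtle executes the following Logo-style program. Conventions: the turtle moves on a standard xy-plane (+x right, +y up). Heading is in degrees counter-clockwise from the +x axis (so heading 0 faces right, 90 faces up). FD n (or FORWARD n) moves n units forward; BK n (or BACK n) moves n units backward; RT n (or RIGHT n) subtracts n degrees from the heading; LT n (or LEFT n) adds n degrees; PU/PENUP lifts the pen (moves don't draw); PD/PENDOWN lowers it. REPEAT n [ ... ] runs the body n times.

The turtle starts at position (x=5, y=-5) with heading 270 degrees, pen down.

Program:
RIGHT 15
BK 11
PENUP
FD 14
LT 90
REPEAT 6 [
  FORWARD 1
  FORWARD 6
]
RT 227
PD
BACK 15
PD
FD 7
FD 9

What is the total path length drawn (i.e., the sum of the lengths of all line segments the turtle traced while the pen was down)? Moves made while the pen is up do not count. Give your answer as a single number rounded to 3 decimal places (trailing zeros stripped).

Executing turtle program step by step:
Start: pos=(5,-5), heading=270, pen down
RT 15: heading 270 -> 255
BK 11: (5,-5) -> (7.847,5.625) [heading=255, draw]
PU: pen up
FD 14: (7.847,5.625) -> (4.224,-7.898) [heading=255, move]
LT 90: heading 255 -> 345
REPEAT 6 [
  -- iteration 1/6 --
  FD 1: (4.224,-7.898) -> (5.189,-8.157) [heading=345, move]
  FD 6: (5.189,-8.157) -> (10.985,-9.71) [heading=345, move]
  -- iteration 2/6 --
  FD 1: (10.985,-9.71) -> (11.951,-9.968) [heading=345, move]
  FD 6: (11.951,-9.968) -> (17.747,-11.521) [heading=345, move]
  -- iteration 3/6 --
  FD 1: (17.747,-11.521) -> (18.712,-11.78) [heading=345, move]
  FD 6: (18.712,-11.78) -> (24.508,-13.333) [heading=345, move]
  -- iteration 4/6 --
  FD 1: (24.508,-13.333) -> (25.474,-13.592) [heading=345, move]
  FD 6: (25.474,-13.592) -> (31.269,-15.145) [heading=345, move]
  -- iteration 5/6 --
  FD 1: (31.269,-15.145) -> (32.235,-15.404) [heading=345, move]
  FD 6: (32.235,-15.404) -> (38.031,-16.956) [heading=345, move]
  -- iteration 6/6 --
  FD 1: (38.031,-16.956) -> (38.997,-17.215) [heading=345, move]
  FD 6: (38.997,-17.215) -> (44.792,-18.768) [heading=345, move]
]
RT 227: heading 345 -> 118
PD: pen down
BK 15: (44.792,-18.768) -> (51.835,-32.012) [heading=118, draw]
PD: pen down
FD 7: (51.835,-32.012) -> (48.548,-25.832) [heading=118, draw]
FD 9: (48.548,-25.832) -> (44.323,-17.885) [heading=118, draw]
Final: pos=(44.323,-17.885), heading=118, 4 segment(s) drawn

Segment lengths:
  seg 1: (5,-5) -> (7.847,5.625), length = 11
  seg 2: (44.792,-18.768) -> (51.835,-32.012), length = 15
  seg 3: (51.835,-32.012) -> (48.548,-25.832), length = 7
  seg 4: (48.548,-25.832) -> (44.323,-17.885), length = 9
Total = 42

Answer: 42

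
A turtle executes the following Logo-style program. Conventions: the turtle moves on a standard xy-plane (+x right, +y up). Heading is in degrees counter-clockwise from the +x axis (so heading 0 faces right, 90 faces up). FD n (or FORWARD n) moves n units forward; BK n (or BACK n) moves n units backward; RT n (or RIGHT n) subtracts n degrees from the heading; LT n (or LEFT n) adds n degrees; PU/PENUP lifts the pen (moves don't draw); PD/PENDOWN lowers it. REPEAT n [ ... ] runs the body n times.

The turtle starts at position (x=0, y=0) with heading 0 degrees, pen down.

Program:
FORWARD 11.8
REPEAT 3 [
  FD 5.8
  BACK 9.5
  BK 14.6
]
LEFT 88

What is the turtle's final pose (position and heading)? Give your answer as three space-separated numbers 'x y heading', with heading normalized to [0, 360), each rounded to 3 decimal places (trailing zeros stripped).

Executing turtle program step by step:
Start: pos=(0,0), heading=0, pen down
FD 11.8: (0,0) -> (11.8,0) [heading=0, draw]
REPEAT 3 [
  -- iteration 1/3 --
  FD 5.8: (11.8,0) -> (17.6,0) [heading=0, draw]
  BK 9.5: (17.6,0) -> (8.1,0) [heading=0, draw]
  BK 14.6: (8.1,0) -> (-6.5,0) [heading=0, draw]
  -- iteration 2/3 --
  FD 5.8: (-6.5,0) -> (-0.7,0) [heading=0, draw]
  BK 9.5: (-0.7,0) -> (-10.2,0) [heading=0, draw]
  BK 14.6: (-10.2,0) -> (-24.8,0) [heading=0, draw]
  -- iteration 3/3 --
  FD 5.8: (-24.8,0) -> (-19,0) [heading=0, draw]
  BK 9.5: (-19,0) -> (-28.5,0) [heading=0, draw]
  BK 14.6: (-28.5,0) -> (-43.1,0) [heading=0, draw]
]
LT 88: heading 0 -> 88
Final: pos=(-43.1,0), heading=88, 10 segment(s) drawn

Answer: -43.1 0 88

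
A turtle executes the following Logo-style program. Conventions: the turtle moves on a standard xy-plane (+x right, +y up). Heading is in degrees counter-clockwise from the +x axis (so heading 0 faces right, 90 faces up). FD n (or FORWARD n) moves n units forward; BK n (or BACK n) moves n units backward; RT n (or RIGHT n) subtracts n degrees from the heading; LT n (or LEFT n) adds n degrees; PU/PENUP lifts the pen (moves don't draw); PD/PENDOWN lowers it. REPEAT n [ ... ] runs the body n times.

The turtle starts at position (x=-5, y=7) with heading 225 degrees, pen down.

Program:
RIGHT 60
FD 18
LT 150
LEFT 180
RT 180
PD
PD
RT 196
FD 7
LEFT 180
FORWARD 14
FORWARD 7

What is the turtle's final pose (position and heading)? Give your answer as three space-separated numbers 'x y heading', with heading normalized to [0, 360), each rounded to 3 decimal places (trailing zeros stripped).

Executing turtle program step by step:
Start: pos=(-5,7), heading=225, pen down
RT 60: heading 225 -> 165
FD 18: (-5,7) -> (-22.387,11.659) [heading=165, draw]
LT 150: heading 165 -> 315
LT 180: heading 315 -> 135
RT 180: heading 135 -> 315
PD: pen down
PD: pen down
RT 196: heading 315 -> 119
FD 7: (-22.387,11.659) -> (-25.78,17.781) [heading=119, draw]
LT 180: heading 119 -> 299
FD 14: (-25.78,17.781) -> (-18.993,5.536) [heading=299, draw]
FD 7: (-18.993,5.536) -> (-15.599,-0.586) [heading=299, draw]
Final: pos=(-15.599,-0.586), heading=299, 4 segment(s) drawn

Answer: -15.599 -0.586 299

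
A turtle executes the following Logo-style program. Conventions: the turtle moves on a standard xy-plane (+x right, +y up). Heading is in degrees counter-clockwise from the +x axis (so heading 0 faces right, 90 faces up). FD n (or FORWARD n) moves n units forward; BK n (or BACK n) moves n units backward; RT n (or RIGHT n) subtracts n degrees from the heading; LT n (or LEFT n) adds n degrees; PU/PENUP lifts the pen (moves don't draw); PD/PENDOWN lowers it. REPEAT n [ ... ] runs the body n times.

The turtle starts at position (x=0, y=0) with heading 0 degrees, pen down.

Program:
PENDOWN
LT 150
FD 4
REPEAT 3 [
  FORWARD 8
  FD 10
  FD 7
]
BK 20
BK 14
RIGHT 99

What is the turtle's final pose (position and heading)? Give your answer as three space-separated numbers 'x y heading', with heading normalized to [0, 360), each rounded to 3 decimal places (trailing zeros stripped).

Answer: -38.971 22.5 51

Derivation:
Executing turtle program step by step:
Start: pos=(0,0), heading=0, pen down
PD: pen down
LT 150: heading 0 -> 150
FD 4: (0,0) -> (-3.464,2) [heading=150, draw]
REPEAT 3 [
  -- iteration 1/3 --
  FD 8: (-3.464,2) -> (-10.392,6) [heading=150, draw]
  FD 10: (-10.392,6) -> (-19.053,11) [heading=150, draw]
  FD 7: (-19.053,11) -> (-25.115,14.5) [heading=150, draw]
  -- iteration 2/3 --
  FD 8: (-25.115,14.5) -> (-32.043,18.5) [heading=150, draw]
  FD 10: (-32.043,18.5) -> (-40.703,23.5) [heading=150, draw]
  FD 7: (-40.703,23.5) -> (-46.765,27) [heading=150, draw]
  -- iteration 3/3 --
  FD 8: (-46.765,27) -> (-53.694,31) [heading=150, draw]
  FD 10: (-53.694,31) -> (-62.354,36) [heading=150, draw]
  FD 7: (-62.354,36) -> (-68.416,39.5) [heading=150, draw]
]
BK 20: (-68.416,39.5) -> (-51.095,29.5) [heading=150, draw]
BK 14: (-51.095,29.5) -> (-38.971,22.5) [heading=150, draw]
RT 99: heading 150 -> 51
Final: pos=(-38.971,22.5), heading=51, 12 segment(s) drawn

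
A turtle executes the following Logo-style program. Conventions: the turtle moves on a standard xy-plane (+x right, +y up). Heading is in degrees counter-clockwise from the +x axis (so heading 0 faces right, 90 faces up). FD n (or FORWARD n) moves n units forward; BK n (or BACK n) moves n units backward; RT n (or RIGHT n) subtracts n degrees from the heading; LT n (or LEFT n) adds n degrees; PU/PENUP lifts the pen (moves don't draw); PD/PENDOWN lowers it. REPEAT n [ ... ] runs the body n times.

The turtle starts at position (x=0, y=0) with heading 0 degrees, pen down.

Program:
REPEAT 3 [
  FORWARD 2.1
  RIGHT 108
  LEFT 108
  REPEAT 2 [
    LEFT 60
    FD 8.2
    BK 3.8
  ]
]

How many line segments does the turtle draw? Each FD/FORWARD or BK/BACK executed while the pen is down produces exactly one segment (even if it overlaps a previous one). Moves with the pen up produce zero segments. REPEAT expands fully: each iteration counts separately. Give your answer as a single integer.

Answer: 15

Derivation:
Executing turtle program step by step:
Start: pos=(0,0), heading=0, pen down
REPEAT 3 [
  -- iteration 1/3 --
  FD 2.1: (0,0) -> (2.1,0) [heading=0, draw]
  RT 108: heading 0 -> 252
  LT 108: heading 252 -> 0
  REPEAT 2 [
    -- iteration 1/2 --
    LT 60: heading 0 -> 60
    FD 8.2: (2.1,0) -> (6.2,7.101) [heading=60, draw]
    BK 3.8: (6.2,7.101) -> (4.3,3.811) [heading=60, draw]
    -- iteration 2/2 --
    LT 60: heading 60 -> 120
    FD 8.2: (4.3,3.811) -> (0.2,10.912) [heading=120, draw]
    BK 3.8: (0.2,10.912) -> (2.1,7.621) [heading=120, draw]
  ]
  -- iteration 2/3 --
  FD 2.1: (2.1,7.621) -> (1.05,9.44) [heading=120, draw]
  RT 108: heading 120 -> 12
  LT 108: heading 12 -> 120
  REPEAT 2 [
    -- iteration 1/2 --
    LT 60: heading 120 -> 180
    FD 8.2: (1.05,9.44) -> (-7.15,9.44) [heading=180, draw]
    BK 3.8: (-7.15,9.44) -> (-3.35,9.44) [heading=180, draw]
    -- iteration 2/2 --
    LT 60: heading 180 -> 240
    FD 8.2: (-3.35,9.44) -> (-7.45,2.338) [heading=240, draw]
    BK 3.8: (-7.45,2.338) -> (-5.55,5.629) [heading=240, draw]
  ]
  -- iteration 3/3 --
  FD 2.1: (-5.55,5.629) -> (-6.6,3.811) [heading=240, draw]
  RT 108: heading 240 -> 132
  LT 108: heading 132 -> 240
  REPEAT 2 [
    -- iteration 1/2 --
    LT 60: heading 240 -> 300
    FD 8.2: (-6.6,3.811) -> (-2.5,-3.291) [heading=300, draw]
    BK 3.8: (-2.5,-3.291) -> (-4.4,0) [heading=300, draw]
    -- iteration 2/2 --
    LT 60: heading 300 -> 0
    FD 8.2: (-4.4,0) -> (3.8,0) [heading=0, draw]
    BK 3.8: (3.8,0) -> (0,0) [heading=0, draw]
  ]
]
Final: pos=(0,0), heading=0, 15 segment(s) drawn
Segments drawn: 15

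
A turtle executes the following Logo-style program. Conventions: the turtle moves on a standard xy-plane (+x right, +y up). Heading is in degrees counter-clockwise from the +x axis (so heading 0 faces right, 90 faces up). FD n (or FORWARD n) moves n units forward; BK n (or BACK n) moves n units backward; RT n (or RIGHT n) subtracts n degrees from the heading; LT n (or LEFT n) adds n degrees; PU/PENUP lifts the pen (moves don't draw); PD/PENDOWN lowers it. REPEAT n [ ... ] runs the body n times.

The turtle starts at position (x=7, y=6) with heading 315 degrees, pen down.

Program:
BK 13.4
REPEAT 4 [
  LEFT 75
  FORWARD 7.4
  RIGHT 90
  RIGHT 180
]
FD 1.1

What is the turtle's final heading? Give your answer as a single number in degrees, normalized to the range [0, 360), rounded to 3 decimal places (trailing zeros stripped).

Answer: 255

Derivation:
Executing turtle program step by step:
Start: pos=(7,6), heading=315, pen down
BK 13.4: (7,6) -> (-2.475,15.475) [heading=315, draw]
REPEAT 4 [
  -- iteration 1/4 --
  LT 75: heading 315 -> 30
  FD 7.4: (-2.475,15.475) -> (3.933,19.175) [heading=30, draw]
  RT 90: heading 30 -> 300
  RT 180: heading 300 -> 120
  -- iteration 2/4 --
  LT 75: heading 120 -> 195
  FD 7.4: (3.933,19.175) -> (-3.214,17.26) [heading=195, draw]
  RT 90: heading 195 -> 105
  RT 180: heading 105 -> 285
  -- iteration 3/4 --
  LT 75: heading 285 -> 0
  FD 7.4: (-3.214,17.26) -> (4.186,17.26) [heading=0, draw]
  RT 90: heading 0 -> 270
  RT 180: heading 270 -> 90
  -- iteration 4/4 --
  LT 75: heading 90 -> 165
  FD 7.4: (4.186,17.26) -> (-2.962,19.175) [heading=165, draw]
  RT 90: heading 165 -> 75
  RT 180: heading 75 -> 255
]
FD 1.1: (-2.962,19.175) -> (-3.247,18.113) [heading=255, draw]
Final: pos=(-3.247,18.113), heading=255, 6 segment(s) drawn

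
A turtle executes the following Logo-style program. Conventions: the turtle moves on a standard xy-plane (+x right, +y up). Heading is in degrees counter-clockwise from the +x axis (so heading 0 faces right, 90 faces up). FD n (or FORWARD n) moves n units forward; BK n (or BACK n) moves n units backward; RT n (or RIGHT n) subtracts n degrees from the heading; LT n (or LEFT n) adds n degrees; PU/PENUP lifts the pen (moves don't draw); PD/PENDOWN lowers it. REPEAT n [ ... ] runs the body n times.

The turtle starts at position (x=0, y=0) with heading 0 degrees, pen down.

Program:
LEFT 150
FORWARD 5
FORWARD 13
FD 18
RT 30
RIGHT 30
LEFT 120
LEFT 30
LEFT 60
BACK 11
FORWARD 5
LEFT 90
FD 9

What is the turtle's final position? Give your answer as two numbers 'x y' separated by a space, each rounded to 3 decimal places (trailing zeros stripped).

Answer: -26.383 27.696

Derivation:
Executing turtle program step by step:
Start: pos=(0,0), heading=0, pen down
LT 150: heading 0 -> 150
FD 5: (0,0) -> (-4.33,2.5) [heading=150, draw]
FD 13: (-4.33,2.5) -> (-15.588,9) [heading=150, draw]
FD 18: (-15.588,9) -> (-31.177,18) [heading=150, draw]
RT 30: heading 150 -> 120
RT 30: heading 120 -> 90
LT 120: heading 90 -> 210
LT 30: heading 210 -> 240
LT 60: heading 240 -> 300
BK 11: (-31.177,18) -> (-36.677,27.526) [heading=300, draw]
FD 5: (-36.677,27.526) -> (-34.177,23.196) [heading=300, draw]
LT 90: heading 300 -> 30
FD 9: (-34.177,23.196) -> (-26.383,27.696) [heading=30, draw]
Final: pos=(-26.383,27.696), heading=30, 6 segment(s) drawn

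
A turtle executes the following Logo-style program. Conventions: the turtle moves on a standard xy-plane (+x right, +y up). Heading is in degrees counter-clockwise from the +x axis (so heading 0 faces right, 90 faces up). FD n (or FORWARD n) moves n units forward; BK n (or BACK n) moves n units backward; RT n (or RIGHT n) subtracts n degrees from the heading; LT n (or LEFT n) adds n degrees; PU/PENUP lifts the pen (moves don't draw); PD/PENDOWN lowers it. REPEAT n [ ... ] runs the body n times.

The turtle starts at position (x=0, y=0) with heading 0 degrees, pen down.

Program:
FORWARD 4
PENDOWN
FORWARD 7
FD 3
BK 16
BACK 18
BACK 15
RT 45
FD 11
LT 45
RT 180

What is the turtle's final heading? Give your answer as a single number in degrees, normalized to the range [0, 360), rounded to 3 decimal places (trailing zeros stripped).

Answer: 180

Derivation:
Executing turtle program step by step:
Start: pos=(0,0), heading=0, pen down
FD 4: (0,0) -> (4,0) [heading=0, draw]
PD: pen down
FD 7: (4,0) -> (11,0) [heading=0, draw]
FD 3: (11,0) -> (14,0) [heading=0, draw]
BK 16: (14,0) -> (-2,0) [heading=0, draw]
BK 18: (-2,0) -> (-20,0) [heading=0, draw]
BK 15: (-20,0) -> (-35,0) [heading=0, draw]
RT 45: heading 0 -> 315
FD 11: (-35,0) -> (-27.222,-7.778) [heading=315, draw]
LT 45: heading 315 -> 0
RT 180: heading 0 -> 180
Final: pos=(-27.222,-7.778), heading=180, 7 segment(s) drawn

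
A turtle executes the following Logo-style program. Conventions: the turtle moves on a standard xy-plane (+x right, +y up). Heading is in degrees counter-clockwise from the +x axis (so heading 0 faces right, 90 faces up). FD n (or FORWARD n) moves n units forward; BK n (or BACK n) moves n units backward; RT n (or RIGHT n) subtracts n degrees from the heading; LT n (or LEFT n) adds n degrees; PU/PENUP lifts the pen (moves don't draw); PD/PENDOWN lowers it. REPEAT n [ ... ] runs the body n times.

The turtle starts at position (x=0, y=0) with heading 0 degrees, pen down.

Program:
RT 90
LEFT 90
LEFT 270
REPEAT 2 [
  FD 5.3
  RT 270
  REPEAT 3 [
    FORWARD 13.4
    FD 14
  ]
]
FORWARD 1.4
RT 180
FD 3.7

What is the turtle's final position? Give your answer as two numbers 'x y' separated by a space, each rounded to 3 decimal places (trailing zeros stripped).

Executing turtle program step by step:
Start: pos=(0,0), heading=0, pen down
RT 90: heading 0 -> 270
LT 90: heading 270 -> 0
LT 270: heading 0 -> 270
REPEAT 2 [
  -- iteration 1/2 --
  FD 5.3: (0,0) -> (0,-5.3) [heading=270, draw]
  RT 270: heading 270 -> 0
  REPEAT 3 [
    -- iteration 1/3 --
    FD 13.4: (0,-5.3) -> (13.4,-5.3) [heading=0, draw]
    FD 14: (13.4,-5.3) -> (27.4,-5.3) [heading=0, draw]
    -- iteration 2/3 --
    FD 13.4: (27.4,-5.3) -> (40.8,-5.3) [heading=0, draw]
    FD 14: (40.8,-5.3) -> (54.8,-5.3) [heading=0, draw]
    -- iteration 3/3 --
    FD 13.4: (54.8,-5.3) -> (68.2,-5.3) [heading=0, draw]
    FD 14: (68.2,-5.3) -> (82.2,-5.3) [heading=0, draw]
  ]
  -- iteration 2/2 --
  FD 5.3: (82.2,-5.3) -> (87.5,-5.3) [heading=0, draw]
  RT 270: heading 0 -> 90
  REPEAT 3 [
    -- iteration 1/3 --
    FD 13.4: (87.5,-5.3) -> (87.5,8.1) [heading=90, draw]
    FD 14: (87.5,8.1) -> (87.5,22.1) [heading=90, draw]
    -- iteration 2/3 --
    FD 13.4: (87.5,22.1) -> (87.5,35.5) [heading=90, draw]
    FD 14: (87.5,35.5) -> (87.5,49.5) [heading=90, draw]
    -- iteration 3/3 --
    FD 13.4: (87.5,49.5) -> (87.5,62.9) [heading=90, draw]
    FD 14: (87.5,62.9) -> (87.5,76.9) [heading=90, draw]
  ]
]
FD 1.4: (87.5,76.9) -> (87.5,78.3) [heading=90, draw]
RT 180: heading 90 -> 270
FD 3.7: (87.5,78.3) -> (87.5,74.6) [heading=270, draw]
Final: pos=(87.5,74.6), heading=270, 16 segment(s) drawn

Answer: 87.5 74.6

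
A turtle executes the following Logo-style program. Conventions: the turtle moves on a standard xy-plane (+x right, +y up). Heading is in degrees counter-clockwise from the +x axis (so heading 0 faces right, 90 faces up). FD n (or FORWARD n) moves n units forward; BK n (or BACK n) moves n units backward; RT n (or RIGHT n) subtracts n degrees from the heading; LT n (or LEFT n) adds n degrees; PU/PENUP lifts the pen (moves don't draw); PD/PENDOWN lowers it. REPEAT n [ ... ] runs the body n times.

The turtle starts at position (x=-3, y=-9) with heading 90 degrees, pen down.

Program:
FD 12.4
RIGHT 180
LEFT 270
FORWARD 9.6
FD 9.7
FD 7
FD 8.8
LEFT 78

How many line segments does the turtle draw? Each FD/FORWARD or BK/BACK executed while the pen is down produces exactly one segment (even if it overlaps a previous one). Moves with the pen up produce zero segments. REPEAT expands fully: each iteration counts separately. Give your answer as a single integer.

Executing turtle program step by step:
Start: pos=(-3,-9), heading=90, pen down
FD 12.4: (-3,-9) -> (-3,3.4) [heading=90, draw]
RT 180: heading 90 -> 270
LT 270: heading 270 -> 180
FD 9.6: (-3,3.4) -> (-12.6,3.4) [heading=180, draw]
FD 9.7: (-12.6,3.4) -> (-22.3,3.4) [heading=180, draw]
FD 7: (-22.3,3.4) -> (-29.3,3.4) [heading=180, draw]
FD 8.8: (-29.3,3.4) -> (-38.1,3.4) [heading=180, draw]
LT 78: heading 180 -> 258
Final: pos=(-38.1,3.4), heading=258, 5 segment(s) drawn
Segments drawn: 5

Answer: 5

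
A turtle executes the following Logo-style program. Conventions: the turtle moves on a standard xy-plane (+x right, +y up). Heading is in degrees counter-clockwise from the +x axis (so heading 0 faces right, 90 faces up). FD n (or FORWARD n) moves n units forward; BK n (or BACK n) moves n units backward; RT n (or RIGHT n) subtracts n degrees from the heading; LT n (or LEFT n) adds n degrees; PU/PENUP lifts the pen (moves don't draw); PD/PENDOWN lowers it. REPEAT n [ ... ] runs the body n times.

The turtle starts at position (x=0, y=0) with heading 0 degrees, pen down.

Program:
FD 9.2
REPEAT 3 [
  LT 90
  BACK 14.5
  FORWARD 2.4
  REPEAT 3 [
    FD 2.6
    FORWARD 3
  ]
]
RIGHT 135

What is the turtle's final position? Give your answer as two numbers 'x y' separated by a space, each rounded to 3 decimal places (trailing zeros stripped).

Executing turtle program step by step:
Start: pos=(0,0), heading=0, pen down
FD 9.2: (0,0) -> (9.2,0) [heading=0, draw]
REPEAT 3 [
  -- iteration 1/3 --
  LT 90: heading 0 -> 90
  BK 14.5: (9.2,0) -> (9.2,-14.5) [heading=90, draw]
  FD 2.4: (9.2,-14.5) -> (9.2,-12.1) [heading=90, draw]
  REPEAT 3 [
    -- iteration 1/3 --
    FD 2.6: (9.2,-12.1) -> (9.2,-9.5) [heading=90, draw]
    FD 3: (9.2,-9.5) -> (9.2,-6.5) [heading=90, draw]
    -- iteration 2/3 --
    FD 2.6: (9.2,-6.5) -> (9.2,-3.9) [heading=90, draw]
    FD 3: (9.2,-3.9) -> (9.2,-0.9) [heading=90, draw]
    -- iteration 3/3 --
    FD 2.6: (9.2,-0.9) -> (9.2,1.7) [heading=90, draw]
    FD 3: (9.2,1.7) -> (9.2,4.7) [heading=90, draw]
  ]
  -- iteration 2/3 --
  LT 90: heading 90 -> 180
  BK 14.5: (9.2,4.7) -> (23.7,4.7) [heading=180, draw]
  FD 2.4: (23.7,4.7) -> (21.3,4.7) [heading=180, draw]
  REPEAT 3 [
    -- iteration 1/3 --
    FD 2.6: (21.3,4.7) -> (18.7,4.7) [heading=180, draw]
    FD 3: (18.7,4.7) -> (15.7,4.7) [heading=180, draw]
    -- iteration 2/3 --
    FD 2.6: (15.7,4.7) -> (13.1,4.7) [heading=180, draw]
    FD 3: (13.1,4.7) -> (10.1,4.7) [heading=180, draw]
    -- iteration 3/3 --
    FD 2.6: (10.1,4.7) -> (7.5,4.7) [heading=180, draw]
    FD 3: (7.5,4.7) -> (4.5,4.7) [heading=180, draw]
  ]
  -- iteration 3/3 --
  LT 90: heading 180 -> 270
  BK 14.5: (4.5,4.7) -> (4.5,19.2) [heading=270, draw]
  FD 2.4: (4.5,19.2) -> (4.5,16.8) [heading=270, draw]
  REPEAT 3 [
    -- iteration 1/3 --
    FD 2.6: (4.5,16.8) -> (4.5,14.2) [heading=270, draw]
    FD 3: (4.5,14.2) -> (4.5,11.2) [heading=270, draw]
    -- iteration 2/3 --
    FD 2.6: (4.5,11.2) -> (4.5,8.6) [heading=270, draw]
    FD 3: (4.5,8.6) -> (4.5,5.6) [heading=270, draw]
    -- iteration 3/3 --
    FD 2.6: (4.5,5.6) -> (4.5,3) [heading=270, draw]
    FD 3: (4.5,3) -> (4.5,0) [heading=270, draw]
  ]
]
RT 135: heading 270 -> 135
Final: pos=(4.5,0), heading=135, 25 segment(s) drawn

Answer: 4.5 0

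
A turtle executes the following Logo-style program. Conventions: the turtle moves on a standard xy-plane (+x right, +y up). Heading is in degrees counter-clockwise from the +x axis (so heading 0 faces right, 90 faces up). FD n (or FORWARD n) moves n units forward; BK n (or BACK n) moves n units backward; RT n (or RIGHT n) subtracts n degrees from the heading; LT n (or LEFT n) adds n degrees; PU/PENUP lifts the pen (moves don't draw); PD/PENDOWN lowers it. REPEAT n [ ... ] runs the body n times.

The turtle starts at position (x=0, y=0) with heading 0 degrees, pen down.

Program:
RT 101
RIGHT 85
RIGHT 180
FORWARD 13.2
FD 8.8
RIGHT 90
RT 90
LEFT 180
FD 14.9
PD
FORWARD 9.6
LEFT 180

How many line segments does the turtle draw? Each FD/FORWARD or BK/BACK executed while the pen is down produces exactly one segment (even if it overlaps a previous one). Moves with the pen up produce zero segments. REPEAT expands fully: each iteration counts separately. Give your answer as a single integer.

Executing turtle program step by step:
Start: pos=(0,0), heading=0, pen down
RT 101: heading 0 -> 259
RT 85: heading 259 -> 174
RT 180: heading 174 -> 354
FD 13.2: (0,0) -> (13.128,-1.38) [heading=354, draw]
FD 8.8: (13.128,-1.38) -> (21.879,-2.3) [heading=354, draw]
RT 90: heading 354 -> 264
RT 90: heading 264 -> 174
LT 180: heading 174 -> 354
FD 14.9: (21.879,-2.3) -> (36.698,-3.857) [heading=354, draw]
PD: pen down
FD 9.6: (36.698,-3.857) -> (46.245,-4.861) [heading=354, draw]
LT 180: heading 354 -> 174
Final: pos=(46.245,-4.861), heading=174, 4 segment(s) drawn
Segments drawn: 4

Answer: 4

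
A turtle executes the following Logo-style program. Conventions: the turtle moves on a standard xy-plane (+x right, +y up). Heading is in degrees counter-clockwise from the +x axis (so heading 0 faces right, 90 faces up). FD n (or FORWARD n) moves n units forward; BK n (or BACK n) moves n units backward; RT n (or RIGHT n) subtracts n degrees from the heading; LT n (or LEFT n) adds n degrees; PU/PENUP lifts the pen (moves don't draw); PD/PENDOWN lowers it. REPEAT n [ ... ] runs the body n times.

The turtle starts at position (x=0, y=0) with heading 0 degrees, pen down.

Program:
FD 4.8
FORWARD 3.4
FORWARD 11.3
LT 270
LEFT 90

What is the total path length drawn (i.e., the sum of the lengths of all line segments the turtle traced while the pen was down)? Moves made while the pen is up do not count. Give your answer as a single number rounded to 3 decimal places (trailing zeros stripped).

Answer: 19.5

Derivation:
Executing turtle program step by step:
Start: pos=(0,0), heading=0, pen down
FD 4.8: (0,0) -> (4.8,0) [heading=0, draw]
FD 3.4: (4.8,0) -> (8.2,0) [heading=0, draw]
FD 11.3: (8.2,0) -> (19.5,0) [heading=0, draw]
LT 270: heading 0 -> 270
LT 90: heading 270 -> 0
Final: pos=(19.5,0), heading=0, 3 segment(s) drawn

Segment lengths:
  seg 1: (0,0) -> (4.8,0), length = 4.8
  seg 2: (4.8,0) -> (8.2,0), length = 3.4
  seg 3: (8.2,0) -> (19.5,0), length = 11.3
Total = 19.5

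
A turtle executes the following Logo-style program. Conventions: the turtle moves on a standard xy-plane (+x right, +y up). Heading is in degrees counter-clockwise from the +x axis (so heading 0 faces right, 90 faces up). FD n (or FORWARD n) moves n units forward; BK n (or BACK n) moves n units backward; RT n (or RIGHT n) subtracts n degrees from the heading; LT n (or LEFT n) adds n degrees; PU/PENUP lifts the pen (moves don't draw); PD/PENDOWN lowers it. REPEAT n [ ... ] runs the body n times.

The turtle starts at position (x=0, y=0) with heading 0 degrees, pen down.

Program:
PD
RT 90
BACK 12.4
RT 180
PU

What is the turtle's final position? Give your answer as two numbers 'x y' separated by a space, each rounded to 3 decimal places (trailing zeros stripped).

Executing turtle program step by step:
Start: pos=(0,0), heading=0, pen down
PD: pen down
RT 90: heading 0 -> 270
BK 12.4: (0,0) -> (0,12.4) [heading=270, draw]
RT 180: heading 270 -> 90
PU: pen up
Final: pos=(0,12.4), heading=90, 1 segment(s) drawn

Answer: 0 12.4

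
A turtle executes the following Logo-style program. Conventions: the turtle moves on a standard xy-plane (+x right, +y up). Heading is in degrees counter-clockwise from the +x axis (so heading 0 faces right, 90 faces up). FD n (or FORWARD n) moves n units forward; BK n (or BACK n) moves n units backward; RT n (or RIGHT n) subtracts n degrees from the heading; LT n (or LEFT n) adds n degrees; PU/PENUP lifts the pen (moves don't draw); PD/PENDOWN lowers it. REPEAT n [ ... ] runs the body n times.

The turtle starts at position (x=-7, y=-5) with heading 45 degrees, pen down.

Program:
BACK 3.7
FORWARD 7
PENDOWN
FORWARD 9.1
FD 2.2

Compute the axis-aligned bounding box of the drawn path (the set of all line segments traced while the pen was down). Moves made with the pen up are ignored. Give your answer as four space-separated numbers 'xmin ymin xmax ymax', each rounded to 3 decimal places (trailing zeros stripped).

Answer: -9.616 -7.616 3.324 5.324

Derivation:
Executing turtle program step by step:
Start: pos=(-7,-5), heading=45, pen down
BK 3.7: (-7,-5) -> (-9.616,-7.616) [heading=45, draw]
FD 7: (-9.616,-7.616) -> (-4.667,-2.667) [heading=45, draw]
PD: pen down
FD 9.1: (-4.667,-2.667) -> (1.768,3.768) [heading=45, draw]
FD 2.2: (1.768,3.768) -> (3.324,5.324) [heading=45, draw]
Final: pos=(3.324,5.324), heading=45, 4 segment(s) drawn

Segment endpoints: x in {-9.616, -7, -4.667, 1.768, 3.324}, y in {-7.616, -5, -2.667, 3.768, 5.324}
xmin=-9.616, ymin=-7.616, xmax=3.324, ymax=5.324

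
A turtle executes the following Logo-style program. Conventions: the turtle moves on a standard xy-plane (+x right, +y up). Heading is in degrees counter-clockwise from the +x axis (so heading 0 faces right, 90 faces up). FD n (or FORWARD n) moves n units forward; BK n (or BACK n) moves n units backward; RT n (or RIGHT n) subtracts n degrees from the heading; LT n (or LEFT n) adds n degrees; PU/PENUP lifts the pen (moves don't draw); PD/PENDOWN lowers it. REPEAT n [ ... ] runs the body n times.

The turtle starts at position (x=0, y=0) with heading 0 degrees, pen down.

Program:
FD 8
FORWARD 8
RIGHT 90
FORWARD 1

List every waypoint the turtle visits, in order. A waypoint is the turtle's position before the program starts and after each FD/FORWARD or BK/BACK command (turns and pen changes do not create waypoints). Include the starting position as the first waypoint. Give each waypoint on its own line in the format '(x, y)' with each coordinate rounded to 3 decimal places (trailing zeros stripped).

Executing turtle program step by step:
Start: pos=(0,0), heading=0, pen down
FD 8: (0,0) -> (8,0) [heading=0, draw]
FD 8: (8,0) -> (16,0) [heading=0, draw]
RT 90: heading 0 -> 270
FD 1: (16,0) -> (16,-1) [heading=270, draw]
Final: pos=(16,-1), heading=270, 3 segment(s) drawn
Waypoints (4 total):
(0, 0)
(8, 0)
(16, 0)
(16, -1)

Answer: (0, 0)
(8, 0)
(16, 0)
(16, -1)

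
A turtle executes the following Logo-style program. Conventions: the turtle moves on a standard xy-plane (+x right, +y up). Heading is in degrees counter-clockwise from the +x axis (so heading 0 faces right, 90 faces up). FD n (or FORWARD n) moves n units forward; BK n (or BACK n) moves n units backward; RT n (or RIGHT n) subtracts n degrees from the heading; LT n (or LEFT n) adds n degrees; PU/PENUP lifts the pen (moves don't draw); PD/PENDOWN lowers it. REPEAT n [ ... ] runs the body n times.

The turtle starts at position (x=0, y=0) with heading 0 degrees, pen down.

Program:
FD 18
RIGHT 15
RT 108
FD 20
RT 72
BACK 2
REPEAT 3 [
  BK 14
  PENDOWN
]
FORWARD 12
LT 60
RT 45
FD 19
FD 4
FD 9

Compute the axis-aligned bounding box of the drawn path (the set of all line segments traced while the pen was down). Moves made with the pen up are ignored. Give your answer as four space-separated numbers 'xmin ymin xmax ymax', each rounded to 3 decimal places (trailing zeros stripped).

Answer: 0 -28.161 49.608 0

Derivation:
Executing turtle program step by step:
Start: pos=(0,0), heading=0, pen down
FD 18: (0,0) -> (18,0) [heading=0, draw]
RT 15: heading 0 -> 345
RT 108: heading 345 -> 237
FD 20: (18,0) -> (7.107,-16.773) [heading=237, draw]
RT 72: heading 237 -> 165
BK 2: (7.107,-16.773) -> (9.039,-17.291) [heading=165, draw]
REPEAT 3 [
  -- iteration 1/3 --
  BK 14: (9.039,-17.291) -> (22.562,-20.915) [heading=165, draw]
  PD: pen down
  -- iteration 2/3 --
  BK 14: (22.562,-20.915) -> (36.085,-24.538) [heading=165, draw]
  PD: pen down
  -- iteration 3/3 --
  BK 14: (36.085,-24.538) -> (49.608,-28.161) [heading=165, draw]
  PD: pen down
]
FD 12: (49.608,-28.161) -> (38.017,-25.056) [heading=165, draw]
LT 60: heading 165 -> 225
RT 45: heading 225 -> 180
FD 19: (38.017,-25.056) -> (19.017,-25.056) [heading=180, draw]
FD 4: (19.017,-25.056) -> (15.017,-25.056) [heading=180, draw]
FD 9: (15.017,-25.056) -> (6.017,-25.056) [heading=180, draw]
Final: pos=(6.017,-25.056), heading=180, 10 segment(s) drawn

Segment endpoints: x in {0, 6.017, 7.107, 9.039, 15.017, 18, 19.017, 22.562, 36.085, 38.017, 49.608}, y in {-28.161, -25.056, -25.056, -24.538, -20.915, -17.291, -16.773, 0}
xmin=0, ymin=-28.161, xmax=49.608, ymax=0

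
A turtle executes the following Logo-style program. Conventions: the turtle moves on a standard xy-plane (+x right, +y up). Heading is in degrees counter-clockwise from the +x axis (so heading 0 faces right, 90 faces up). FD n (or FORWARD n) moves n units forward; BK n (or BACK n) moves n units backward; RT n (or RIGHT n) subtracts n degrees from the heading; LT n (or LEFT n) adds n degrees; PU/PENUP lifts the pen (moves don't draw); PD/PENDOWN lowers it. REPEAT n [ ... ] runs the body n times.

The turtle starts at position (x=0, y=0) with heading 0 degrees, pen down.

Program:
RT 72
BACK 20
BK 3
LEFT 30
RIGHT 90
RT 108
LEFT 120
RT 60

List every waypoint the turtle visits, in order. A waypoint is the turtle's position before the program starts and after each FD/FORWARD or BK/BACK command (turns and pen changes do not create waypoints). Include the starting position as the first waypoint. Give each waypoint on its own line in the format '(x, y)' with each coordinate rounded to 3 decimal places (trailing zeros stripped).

Answer: (0, 0)
(-6.18, 19.021)
(-7.107, 21.874)

Derivation:
Executing turtle program step by step:
Start: pos=(0,0), heading=0, pen down
RT 72: heading 0 -> 288
BK 20: (0,0) -> (-6.18,19.021) [heading=288, draw]
BK 3: (-6.18,19.021) -> (-7.107,21.874) [heading=288, draw]
LT 30: heading 288 -> 318
RT 90: heading 318 -> 228
RT 108: heading 228 -> 120
LT 120: heading 120 -> 240
RT 60: heading 240 -> 180
Final: pos=(-7.107,21.874), heading=180, 2 segment(s) drawn
Waypoints (3 total):
(0, 0)
(-6.18, 19.021)
(-7.107, 21.874)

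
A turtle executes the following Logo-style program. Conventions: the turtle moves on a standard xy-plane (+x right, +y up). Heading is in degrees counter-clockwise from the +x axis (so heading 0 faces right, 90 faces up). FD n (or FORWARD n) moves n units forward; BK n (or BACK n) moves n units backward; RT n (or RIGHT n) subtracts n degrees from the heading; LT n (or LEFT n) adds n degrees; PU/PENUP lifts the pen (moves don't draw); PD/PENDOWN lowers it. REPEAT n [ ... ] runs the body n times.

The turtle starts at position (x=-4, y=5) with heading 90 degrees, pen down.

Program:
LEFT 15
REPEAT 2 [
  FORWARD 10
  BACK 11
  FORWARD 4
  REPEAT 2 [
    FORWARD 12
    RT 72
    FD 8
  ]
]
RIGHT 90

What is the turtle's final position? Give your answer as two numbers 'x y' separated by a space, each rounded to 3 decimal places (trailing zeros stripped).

Answer: 11.609 -2.346

Derivation:
Executing turtle program step by step:
Start: pos=(-4,5), heading=90, pen down
LT 15: heading 90 -> 105
REPEAT 2 [
  -- iteration 1/2 --
  FD 10: (-4,5) -> (-6.588,14.659) [heading=105, draw]
  BK 11: (-6.588,14.659) -> (-3.741,4.034) [heading=105, draw]
  FD 4: (-3.741,4.034) -> (-4.776,7.898) [heading=105, draw]
  REPEAT 2 [
    -- iteration 1/2 --
    FD 12: (-4.776,7.898) -> (-7.882,19.489) [heading=105, draw]
    RT 72: heading 105 -> 33
    FD 8: (-7.882,19.489) -> (-1.173,23.846) [heading=33, draw]
    -- iteration 2/2 --
    FD 12: (-1.173,23.846) -> (8.891,30.382) [heading=33, draw]
    RT 72: heading 33 -> 321
    FD 8: (8.891,30.382) -> (15.108,25.347) [heading=321, draw]
  ]
  -- iteration 2/2 --
  FD 10: (15.108,25.347) -> (22.88,19.054) [heading=321, draw]
  BK 11: (22.88,19.054) -> (14.331,25.976) [heading=321, draw]
  FD 4: (14.331,25.976) -> (17.44,23.459) [heading=321, draw]
  REPEAT 2 [
    -- iteration 1/2 --
    FD 12: (17.44,23.459) -> (26.765,15.907) [heading=321, draw]
    RT 72: heading 321 -> 249
    FD 8: (26.765,15.907) -> (23.899,8.439) [heading=249, draw]
    -- iteration 2/2 --
    FD 12: (23.899,8.439) -> (19.598,-2.764) [heading=249, draw]
    RT 72: heading 249 -> 177
    FD 8: (19.598,-2.764) -> (11.609,-2.346) [heading=177, draw]
  ]
]
RT 90: heading 177 -> 87
Final: pos=(11.609,-2.346), heading=87, 14 segment(s) drawn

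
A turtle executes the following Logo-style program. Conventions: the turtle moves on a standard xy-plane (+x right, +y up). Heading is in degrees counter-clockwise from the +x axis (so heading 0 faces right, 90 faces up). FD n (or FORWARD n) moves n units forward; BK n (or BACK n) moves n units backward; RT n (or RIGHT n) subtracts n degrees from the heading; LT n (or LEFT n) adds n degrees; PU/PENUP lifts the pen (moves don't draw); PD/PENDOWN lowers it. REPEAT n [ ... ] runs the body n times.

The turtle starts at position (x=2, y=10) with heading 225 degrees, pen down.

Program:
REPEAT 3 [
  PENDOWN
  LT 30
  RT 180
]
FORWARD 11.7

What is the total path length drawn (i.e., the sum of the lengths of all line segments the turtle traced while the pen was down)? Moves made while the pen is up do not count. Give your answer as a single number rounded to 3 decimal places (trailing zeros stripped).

Executing turtle program step by step:
Start: pos=(2,10), heading=225, pen down
REPEAT 3 [
  -- iteration 1/3 --
  PD: pen down
  LT 30: heading 225 -> 255
  RT 180: heading 255 -> 75
  -- iteration 2/3 --
  PD: pen down
  LT 30: heading 75 -> 105
  RT 180: heading 105 -> 285
  -- iteration 3/3 --
  PD: pen down
  LT 30: heading 285 -> 315
  RT 180: heading 315 -> 135
]
FD 11.7: (2,10) -> (-6.273,18.273) [heading=135, draw]
Final: pos=(-6.273,18.273), heading=135, 1 segment(s) drawn

Segment lengths:
  seg 1: (2,10) -> (-6.273,18.273), length = 11.7
Total = 11.7

Answer: 11.7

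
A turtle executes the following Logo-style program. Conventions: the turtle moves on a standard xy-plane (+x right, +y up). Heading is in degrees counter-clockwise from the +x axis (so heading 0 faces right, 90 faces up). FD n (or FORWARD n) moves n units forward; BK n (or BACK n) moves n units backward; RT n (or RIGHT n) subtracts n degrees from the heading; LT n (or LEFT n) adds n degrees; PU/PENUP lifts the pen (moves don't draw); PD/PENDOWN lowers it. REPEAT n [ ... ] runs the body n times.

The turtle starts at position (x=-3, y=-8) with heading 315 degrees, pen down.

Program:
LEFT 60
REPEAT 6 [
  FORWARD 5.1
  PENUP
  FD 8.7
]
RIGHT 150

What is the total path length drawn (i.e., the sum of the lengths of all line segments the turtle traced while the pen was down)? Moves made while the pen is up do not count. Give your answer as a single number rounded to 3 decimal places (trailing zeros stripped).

Executing turtle program step by step:
Start: pos=(-3,-8), heading=315, pen down
LT 60: heading 315 -> 15
REPEAT 6 [
  -- iteration 1/6 --
  FD 5.1: (-3,-8) -> (1.926,-6.68) [heading=15, draw]
  PU: pen up
  FD 8.7: (1.926,-6.68) -> (10.33,-4.428) [heading=15, move]
  -- iteration 2/6 --
  FD 5.1: (10.33,-4.428) -> (15.256,-3.108) [heading=15, move]
  PU: pen up
  FD 8.7: (15.256,-3.108) -> (23.66,-0.857) [heading=15, move]
  -- iteration 3/6 --
  FD 5.1: (23.66,-0.857) -> (28.586,0.463) [heading=15, move]
  PU: pen up
  FD 8.7: (28.586,0.463) -> (36.989,2.715) [heading=15, move]
  -- iteration 4/6 --
  FD 5.1: (36.989,2.715) -> (41.916,4.035) [heading=15, move]
  PU: pen up
  FD 8.7: (41.916,4.035) -> (50.319,6.287) [heading=15, move]
  -- iteration 5/6 --
  FD 5.1: (50.319,6.287) -> (55.245,7.607) [heading=15, move]
  PU: pen up
  FD 8.7: (55.245,7.607) -> (63.649,9.859) [heading=15, move]
  -- iteration 6/6 --
  FD 5.1: (63.649,9.859) -> (68.575,11.178) [heading=15, move]
  PU: pen up
  FD 8.7: (68.575,11.178) -> (76.979,13.43) [heading=15, move]
]
RT 150: heading 15 -> 225
Final: pos=(76.979,13.43), heading=225, 1 segment(s) drawn

Segment lengths:
  seg 1: (-3,-8) -> (1.926,-6.68), length = 5.1
Total = 5.1

Answer: 5.1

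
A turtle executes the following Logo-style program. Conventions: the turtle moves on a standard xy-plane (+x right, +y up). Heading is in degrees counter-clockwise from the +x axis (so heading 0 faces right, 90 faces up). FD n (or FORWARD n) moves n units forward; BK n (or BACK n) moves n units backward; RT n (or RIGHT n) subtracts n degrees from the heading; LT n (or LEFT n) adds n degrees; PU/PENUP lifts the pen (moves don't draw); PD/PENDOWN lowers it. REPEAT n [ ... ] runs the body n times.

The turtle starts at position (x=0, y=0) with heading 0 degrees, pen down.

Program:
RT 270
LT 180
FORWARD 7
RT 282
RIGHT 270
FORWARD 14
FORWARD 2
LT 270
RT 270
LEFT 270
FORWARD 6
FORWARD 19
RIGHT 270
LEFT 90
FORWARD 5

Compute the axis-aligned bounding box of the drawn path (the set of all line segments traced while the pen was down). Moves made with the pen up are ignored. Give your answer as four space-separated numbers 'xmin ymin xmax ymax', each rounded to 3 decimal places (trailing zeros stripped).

Answer: 0 -7 27.78 8.65

Derivation:
Executing turtle program step by step:
Start: pos=(0,0), heading=0, pen down
RT 270: heading 0 -> 90
LT 180: heading 90 -> 270
FD 7: (0,0) -> (0,-7) [heading=270, draw]
RT 282: heading 270 -> 348
RT 270: heading 348 -> 78
FD 14: (0,-7) -> (2.911,6.694) [heading=78, draw]
FD 2: (2.911,6.694) -> (3.327,8.65) [heading=78, draw]
LT 270: heading 78 -> 348
RT 270: heading 348 -> 78
LT 270: heading 78 -> 348
FD 6: (3.327,8.65) -> (9.195,7.403) [heading=348, draw]
FD 19: (9.195,7.403) -> (27.78,3.453) [heading=348, draw]
RT 270: heading 348 -> 78
LT 90: heading 78 -> 168
FD 5: (27.78,3.453) -> (22.89,4.492) [heading=168, draw]
Final: pos=(22.89,4.492), heading=168, 6 segment(s) drawn

Segment endpoints: x in {0, 0, 2.911, 3.327, 9.195, 22.89, 27.78}, y in {-7, 0, 3.453, 4.492, 6.694, 7.403, 8.65}
xmin=0, ymin=-7, xmax=27.78, ymax=8.65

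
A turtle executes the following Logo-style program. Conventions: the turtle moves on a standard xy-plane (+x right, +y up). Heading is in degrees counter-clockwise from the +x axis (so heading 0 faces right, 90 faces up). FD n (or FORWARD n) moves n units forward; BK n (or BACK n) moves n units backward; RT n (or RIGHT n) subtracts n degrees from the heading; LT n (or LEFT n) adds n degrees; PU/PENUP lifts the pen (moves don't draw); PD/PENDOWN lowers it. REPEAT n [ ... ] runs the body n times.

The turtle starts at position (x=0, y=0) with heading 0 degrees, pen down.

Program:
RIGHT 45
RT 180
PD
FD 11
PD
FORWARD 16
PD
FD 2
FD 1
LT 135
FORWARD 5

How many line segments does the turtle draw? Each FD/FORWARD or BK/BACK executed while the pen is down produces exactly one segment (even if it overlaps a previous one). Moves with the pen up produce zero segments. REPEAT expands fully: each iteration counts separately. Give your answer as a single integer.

Executing turtle program step by step:
Start: pos=(0,0), heading=0, pen down
RT 45: heading 0 -> 315
RT 180: heading 315 -> 135
PD: pen down
FD 11: (0,0) -> (-7.778,7.778) [heading=135, draw]
PD: pen down
FD 16: (-7.778,7.778) -> (-19.092,19.092) [heading=135, draw]
PD: pen down
FD 2: (-19.092,19.092) -> (-20.506,20.506) [heading=135, draw]
FD 1: (-20.506,20.506) -> (-21.213,21.213) [heading=135, draw]
LT 135: heading 135 -> 270
FD 5: (-21.213,21.213) -> (-21.213,16.213) [heading=270, draw]
Final: pos=(-21.213,16.213), heading=270, 5 segment(s) drawn
Segments drawn: 5

Answer: 5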